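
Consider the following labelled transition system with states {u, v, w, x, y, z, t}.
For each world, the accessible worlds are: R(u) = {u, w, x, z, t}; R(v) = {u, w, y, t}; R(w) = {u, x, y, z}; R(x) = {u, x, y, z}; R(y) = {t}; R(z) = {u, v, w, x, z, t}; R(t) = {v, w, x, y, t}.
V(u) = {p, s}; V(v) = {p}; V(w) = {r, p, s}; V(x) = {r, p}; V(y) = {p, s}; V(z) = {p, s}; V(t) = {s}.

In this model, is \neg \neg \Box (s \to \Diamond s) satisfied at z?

Yes

At z: \neg \Box (s \to \Diamond s) is false, so \neg \neg \Box (s \to \Diamond s) is true.
  At z: \Box (s \to \Diamond s) is true, so \neg \Box (s \to \Diamond s) is false.
    At z: \Box (s \to \Diamond s) requires s \to \Diamond s at every successor {u, v, w, x, z, t}.
      At u: s \to \Diamond s is true.
      At v: s \to \Diamond s is true.
      At w: s \to \Diamond s is true.
      At x: s \to \Diamond s is true.
      At z: s \to \Diamond s is true.
      At t: s \to \Diamond s is true.
    So \Box (s \to \Diamond s) is true at z.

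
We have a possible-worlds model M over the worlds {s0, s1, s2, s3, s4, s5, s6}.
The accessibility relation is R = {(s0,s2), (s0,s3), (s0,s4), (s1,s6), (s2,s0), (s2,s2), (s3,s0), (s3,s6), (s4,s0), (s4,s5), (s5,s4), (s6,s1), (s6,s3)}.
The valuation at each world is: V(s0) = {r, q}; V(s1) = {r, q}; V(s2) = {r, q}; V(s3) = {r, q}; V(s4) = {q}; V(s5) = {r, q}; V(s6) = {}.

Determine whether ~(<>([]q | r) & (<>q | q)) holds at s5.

At s5: <>([]q | r) & (<>q | q) is true, so ~(<>([]q | r) & (<>q | q)) is false.
  At s5: <>([]q | r) is true, <>q | q is true, so <>([]q | r) & (<>q | q) is true.
    At s5: <>([]q | r) requires []q | r at some successor in {s4}.
      []q | r holds at s4, so <>([]q | r) is true at s5.
    At s5: <>q is true, q is true, so <>q | q is true.
      At s5: <>q requires q at some successor in {s4}.
        q holds at s4, so <>q is true at s5.

No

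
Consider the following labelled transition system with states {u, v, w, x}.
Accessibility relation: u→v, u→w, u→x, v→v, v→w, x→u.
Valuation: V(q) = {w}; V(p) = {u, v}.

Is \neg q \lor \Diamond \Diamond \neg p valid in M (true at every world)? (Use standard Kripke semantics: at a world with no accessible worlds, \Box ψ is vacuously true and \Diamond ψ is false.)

Recall that \Diamond ψ holds at a world iff ψ holds at some accessible world.
Let φ = \neg q \lor \Diamond \Diamond \neg p. Evaluate φ at each world:
  u (successors {v, w, x}): φ is true.
  v (successors {v, w}): φ is true.
  w (successors ∅): φ is false.
  x (successors {u}): φ is true.
Detail at w (counterexample):
  At w: \neg q is false, \Diamond \Diamond \neg p is false, so \neg q \lor \Diamond \Diamond \neg p is false.
    At w: no accessible worlds, so \Diamond \Diamond \neg p is false.

No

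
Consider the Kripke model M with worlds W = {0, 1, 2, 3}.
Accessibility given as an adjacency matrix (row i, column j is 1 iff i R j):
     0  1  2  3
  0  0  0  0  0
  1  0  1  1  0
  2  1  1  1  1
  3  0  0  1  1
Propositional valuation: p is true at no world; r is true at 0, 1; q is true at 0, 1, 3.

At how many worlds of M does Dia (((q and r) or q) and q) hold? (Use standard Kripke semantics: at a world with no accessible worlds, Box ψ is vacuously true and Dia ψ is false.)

3

Let φ = Dia (((q and r) or q) and q). Evaluate φ at each world:
  0 (successors ∅): φ is false.
  1 (successors {1, 2}): φ is true.
  2 (successors {0, 1, 2, 3}): φ is true.
  3 (successors {2, 3}): φ is true.
For instance, at 1:
  At 1: Dia (((q and r) or q) and q) requires ((q and r) or q) and q at some successor in {1, 2}.
    ((q and r) or q) and q holds at 1, so Dia (((q and r) or q) and q) is true at 1.
Satisfying worlds: {1, 2, 3}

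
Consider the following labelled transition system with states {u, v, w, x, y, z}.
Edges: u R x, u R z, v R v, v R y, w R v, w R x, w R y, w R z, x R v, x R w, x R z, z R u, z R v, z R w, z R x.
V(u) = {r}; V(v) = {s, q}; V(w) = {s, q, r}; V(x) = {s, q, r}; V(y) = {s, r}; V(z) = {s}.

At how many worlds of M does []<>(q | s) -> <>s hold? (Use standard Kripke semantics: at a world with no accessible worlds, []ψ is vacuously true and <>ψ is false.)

5

Let φ = []<>(q | s) -> <>s. Evaluate φ at each world:
  u (successors {x, z}): φ is true.
  v (successors {v, y}): φ is true.
  w (successors {v, x, y, z}): φ is true.
  x (successors {v, w, z}): φ is true.
  y (successors ∅): φ is false.
  z (successors {u, v, w, x}): φ is true.
For instance, at x:
  At x: []<>(q | s) is true, <>s is true, so []<>(q | s) -> <>s is true.
    At x: []<>(q | s) requires <>(q | s) at every successor {v, w, z}.
      At v: <>(q | s) is true.
      At w: <>(q | s) is true.
      At z: <>(q | s) is true.
    So []<>(q | s) is true at x.
    At x: <>s requires s at some successor in {v, w, z}.
      s holds at v, so <>s is true at x.
Satisfying worlds: {u, v, w, x, z}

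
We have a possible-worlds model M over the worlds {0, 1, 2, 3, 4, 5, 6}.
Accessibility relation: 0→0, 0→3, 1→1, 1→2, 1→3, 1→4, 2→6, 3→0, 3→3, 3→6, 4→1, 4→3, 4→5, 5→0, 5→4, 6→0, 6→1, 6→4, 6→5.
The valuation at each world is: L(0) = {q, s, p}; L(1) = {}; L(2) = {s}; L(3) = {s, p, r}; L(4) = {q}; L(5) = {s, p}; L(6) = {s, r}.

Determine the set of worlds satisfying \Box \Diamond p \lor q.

0, 2, 3, 4, 5, 6

Let φ = \Box \Diamond p \lor q. Evaluate φ at each world:
  0 (successors {0, 3}): φ is true.
  1 (successors {1, 2, 3, 4}): φ is false.
  2 (successors {6}): φ is true.
  3 (successors {0, 3, 6}): φ is true.
  4 (successors {1, 3, 5}): φ is true.
  5 (successors {0, 4}): φ is true.
  6 (successors {0, 1, 4, 5}): φ is true.
For instance, at 6:
  At 6: \Box \Diamond p is true, q is false, so \Box \Diamond p \lor q is true.
    At 6: \Box \Diamond p requires \Diamond p at every successor {0, 1, 4, 5}.
      At 0: \Diamond p is true.
      At 1: \Diamond p is true.
      At 4: \Diamond p is true.
      At 5: \Diamond p is true.
    So \Box \Diamond p is true at 6.
Satisfying worlds: {0, 2, 3, 4, 5, 6}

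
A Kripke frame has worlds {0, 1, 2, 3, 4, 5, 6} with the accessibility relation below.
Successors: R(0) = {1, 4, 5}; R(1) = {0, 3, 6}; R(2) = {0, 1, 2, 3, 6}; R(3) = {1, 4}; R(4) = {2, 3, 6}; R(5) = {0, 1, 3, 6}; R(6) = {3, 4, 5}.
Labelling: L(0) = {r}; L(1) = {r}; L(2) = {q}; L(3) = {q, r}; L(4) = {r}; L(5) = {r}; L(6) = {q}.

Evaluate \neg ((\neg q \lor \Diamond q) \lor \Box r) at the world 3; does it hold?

Recall that \Box ψ holds at a world iff ψ holds at every accessible world, and \Diamond ψ holds iff ψ holds at some accessible world.
At 3: (\neg q \lor \Diamond q) \lor \Box r is true, so \neg ((\neg q \lor \Diamond q) \lor \Box r) is false.
  At 3: \neg q \lor \Diamond q is false, \Box r is true, so (\neg q \lor \Diamond q) \lor \Box r is true.
    At 3: \neg q is false, \Diamond q is false, so \neg q \lor \Diamond q is false.
      At 3: \Diamond q requires q at some successor in {1, 4}.
        At 1: q is false.
        At 4: q is false.
      So \Diamond q is false at 3.
    At 3: \Box r requires r at every successor {1, 4}.
      At 1: r is true.
      At 4: r is true.
    So \Box r is true at 3.

No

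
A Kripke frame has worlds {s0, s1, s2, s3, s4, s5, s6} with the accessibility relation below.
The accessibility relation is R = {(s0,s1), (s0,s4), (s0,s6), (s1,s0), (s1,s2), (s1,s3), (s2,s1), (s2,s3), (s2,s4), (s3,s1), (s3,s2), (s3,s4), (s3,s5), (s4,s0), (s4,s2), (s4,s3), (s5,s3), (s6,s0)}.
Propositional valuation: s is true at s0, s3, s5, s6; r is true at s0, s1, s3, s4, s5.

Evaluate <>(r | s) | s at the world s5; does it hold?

Recall that <>ψ holds at a world iff ψ holds at some accessible world.
At s5: <>(r | s) is true, s is true, so <>(r | s) | s is true.
  At s5: <>(r | s) requires r | s at some successor in {s3}.
    r | s holds at s3, so <>(r | s) is true at s5.

Yes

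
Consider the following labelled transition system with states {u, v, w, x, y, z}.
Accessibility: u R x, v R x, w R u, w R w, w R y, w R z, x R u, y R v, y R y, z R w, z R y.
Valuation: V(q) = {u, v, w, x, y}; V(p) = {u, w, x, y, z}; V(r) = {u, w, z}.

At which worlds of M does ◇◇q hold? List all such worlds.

u, v, w, x, y, z

Recall that ◇ψ holds at a world iff ψ holds at some accessible world.
Let φ = ◇◇q. Evaluate φ at each world:
  u (successors {x}): φ is true.
  v (successors {x}): φ is true.
  w (successors {u, w, y, z}): φ is true.
  x (successors {u}): φ is true.
  y (successors {v, y}): φ is true.
  z (successors {w, y}): φ is true.
For instance, at y:
  At y: ◇◇q requires ◇q at some successor in {v, y}.
    ◇q holds at v, so ◇◇q is true at y.
      At v: ◇q requires q at some successor in {x}.
        q holds at x, so ◇q is true at v.
Satisfying worlds: {u, v, w, x, y, z}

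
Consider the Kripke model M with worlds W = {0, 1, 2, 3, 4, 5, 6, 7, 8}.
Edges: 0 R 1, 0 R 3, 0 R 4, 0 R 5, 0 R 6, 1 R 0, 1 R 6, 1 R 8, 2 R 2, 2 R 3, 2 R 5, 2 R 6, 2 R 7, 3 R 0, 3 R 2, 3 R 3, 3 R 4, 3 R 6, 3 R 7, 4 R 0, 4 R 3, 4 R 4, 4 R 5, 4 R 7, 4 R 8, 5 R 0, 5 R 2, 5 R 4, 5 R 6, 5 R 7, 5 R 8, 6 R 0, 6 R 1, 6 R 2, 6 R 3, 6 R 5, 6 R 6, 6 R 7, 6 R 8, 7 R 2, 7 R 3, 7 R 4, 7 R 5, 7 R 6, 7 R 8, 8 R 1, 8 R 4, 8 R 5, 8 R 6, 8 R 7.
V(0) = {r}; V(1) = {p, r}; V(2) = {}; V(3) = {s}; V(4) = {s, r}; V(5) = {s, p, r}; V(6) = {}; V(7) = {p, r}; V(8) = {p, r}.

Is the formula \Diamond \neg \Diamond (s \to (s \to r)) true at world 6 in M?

Recall that \Diamond ψ holds at a world iff ψ holds at some accessible world.
At 6: \Diamond \neg \Diamond (s \to (s \to r)) requires \neg \Diamond (s \to (s \to r)) at some successor in {0, 1, 2, 3, 5, 6, 7, 8}.
  At 0: \neg \Diamond (s \to (s \to r)) is false.
  At 1: \neg \Diamond (s \to (s \to r)) is false.
  At 2: \neg \Diamond (s \to (s \to r)) is false.
  At 3: \neg \Diamond (s \to (s \to r)) is false.
  At 5: \neg \Diamond (s \to (s \to r)) is false.
  At 6: \neg \Diamond (s \to (s \to r)) is false.
  At 7: \neg \Diamond (s \to (s \to r)) is false.
  At 8: \neg \Diamond (s \to (s \to r)) is false.
So \Diamond \neg \Diamond (s \to (s \to r)) is false at 6.

No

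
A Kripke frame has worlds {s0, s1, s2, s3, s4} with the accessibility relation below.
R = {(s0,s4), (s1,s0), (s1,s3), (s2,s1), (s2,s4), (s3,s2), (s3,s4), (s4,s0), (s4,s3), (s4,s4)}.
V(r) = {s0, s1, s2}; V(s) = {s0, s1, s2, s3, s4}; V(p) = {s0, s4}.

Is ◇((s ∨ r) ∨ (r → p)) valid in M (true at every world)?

Yes

Let φ = ◇((s ∨ r) ∨ (r → p)). Evaluate φ at each world:
  s0 (successors {s4}): φ is true.
  s1 (successors {s0, s3}): φ is true.
  s2 (successors {s1, s4}): φ is true.
  s3 (successors {s2, s4}): φ is true.
  s4 (successors {s0, s3, s4}): φ is true.
For instance, at s2:
  At s2: ◇((s ∨ r) ∨ (r → p)) requires (s ∨ r) ∨ (r → p) at some successor in {s1, s4}.
    (s ∨ r) ∨ (r → p) holds at s1, so ◇((s ∨ r) ∨ (r → p)) is true at s2.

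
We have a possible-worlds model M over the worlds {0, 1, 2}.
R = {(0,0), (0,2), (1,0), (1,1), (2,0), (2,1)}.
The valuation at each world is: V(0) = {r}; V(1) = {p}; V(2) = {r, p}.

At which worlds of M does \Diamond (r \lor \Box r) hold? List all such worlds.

Recall that \Box ψ holds at a world iff ψ holds at every accessible world, and \Diamond ψ holds iff ψ holds at some accessible world.
Let φ = \Diamond (r \lor \Box r). Evaluate φ at each world:
  0 (successors {0, 2}): φ is true.
  1 (successors {0, 1}): φ is true.
  2 (successors {0, 1}): φ is true.
For instance, at 1:
  At 1: \Diamond (r \lor \Box r) requires r \lor \Box r at some successor in {0, 1}.
    r \lor \Box r holds at 0, so \Diamond (r \lor \Box r) is true at 1.
      At 0: r is true, \Box r is true, so r \lor \Box r is true.
Satisfying worlds: {0, 1, 2}

0, 1, 2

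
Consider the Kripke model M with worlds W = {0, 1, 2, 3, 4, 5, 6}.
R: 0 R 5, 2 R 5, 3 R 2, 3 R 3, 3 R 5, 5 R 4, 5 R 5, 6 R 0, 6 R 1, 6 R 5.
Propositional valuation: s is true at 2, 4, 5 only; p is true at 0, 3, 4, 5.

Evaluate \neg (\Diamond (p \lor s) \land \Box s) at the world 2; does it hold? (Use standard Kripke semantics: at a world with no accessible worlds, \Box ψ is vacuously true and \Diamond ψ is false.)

At 2: \Diamond (p \lor s) \land \Box s is true, so \neg (\Diamond (p \lor s) \land \Box s) is false.
  At 2: \Diamond (p \lor s) is true, \Box s is true, so \Diamond (p \lor s) \land \Box s is true.
    At 2: \Diamond (p \lor s) requires p \lor s at some successor in {5}.
      p \lor s holds at 5, so \Diamond (p \lor s) is true at 2.
    At 2: \Box s requires s at every successor {5}.
      At 5: s is true.
    So \Box s is true at 2.

No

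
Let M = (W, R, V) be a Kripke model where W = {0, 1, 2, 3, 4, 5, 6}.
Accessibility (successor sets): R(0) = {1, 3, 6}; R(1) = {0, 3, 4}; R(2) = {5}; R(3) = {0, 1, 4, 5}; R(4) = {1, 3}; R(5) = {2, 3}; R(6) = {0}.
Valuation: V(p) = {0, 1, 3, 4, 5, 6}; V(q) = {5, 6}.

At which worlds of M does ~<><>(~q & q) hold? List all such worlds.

0, 1, 2, 3, 4, 5, 6

Let φ = ~<><>(~q & q). Evaluate φ at each world:
  0 (successors {1, 3, 6}): φ is true.
  1 (successors {0, 3, 4}): φ is true.
  2 (successors {5}): φ is true.
  3 (successors {0, 1, 4, 5}): φ is true.
  4 (successors {1, 3}): φ is true.
  5 (successors {2, 3}): φ is true.
  6 (successors {0}): φ is true.
For instance, at 1:
  At 1: <><>(~q & q) is false, so ~<><>(~q & q) is true.
    At 1: <><>(~q & q) requires <>(~q & q) at some successor in {0, 3, 4}.
      At 0: <>(~q & q) is false.
      At 3: <>(~q & q) is false.
      At 4: <>(~q & q) is false.
    So <><>(~q & q) is false at 1.
Satisfying worlds: {0, 1, 2, 3, 4, 5, 6}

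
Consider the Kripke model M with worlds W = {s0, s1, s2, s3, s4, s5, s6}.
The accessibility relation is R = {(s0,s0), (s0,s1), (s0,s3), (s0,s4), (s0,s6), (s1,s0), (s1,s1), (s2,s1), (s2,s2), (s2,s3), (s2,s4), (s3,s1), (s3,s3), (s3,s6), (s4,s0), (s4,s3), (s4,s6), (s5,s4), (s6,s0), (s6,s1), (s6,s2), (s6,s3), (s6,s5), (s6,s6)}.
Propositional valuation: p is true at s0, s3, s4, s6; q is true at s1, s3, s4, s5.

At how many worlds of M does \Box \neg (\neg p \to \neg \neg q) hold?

Let φ = \Box \neg (\neg p \to \neg \neg q). Evaluate φ at each world:
  s0 (successors {s0, s1, s3, s4, s6}): φ is false.
  s1 (successors {s0, s1}): φ is false.
  s2 (successors {s1, s2, s3, s4}): φ is false.
  s3 (successors {s1, s3, s6}): φ is false.
  s4 (successors {s0, s3, s6}): φ is false.
  s5 (successors {s4}): φ is false.
  s6 (successors {s0, s1, s2, s3, s5, s6}): φ is false.
For instance, at s6:
  At s6: \Box \neg (\neg p \to \neg \neg q) requires \neg (\neg p \to \neg \neg q) at every successor {s0, s1, s2, s3, s5, s6}.
    \neg (\neg p \to \neg \neg q) fails at s0, so \Box \neg (\neg p \to \neg \neg q) is false at s6.
Satisfying worlds: none.

0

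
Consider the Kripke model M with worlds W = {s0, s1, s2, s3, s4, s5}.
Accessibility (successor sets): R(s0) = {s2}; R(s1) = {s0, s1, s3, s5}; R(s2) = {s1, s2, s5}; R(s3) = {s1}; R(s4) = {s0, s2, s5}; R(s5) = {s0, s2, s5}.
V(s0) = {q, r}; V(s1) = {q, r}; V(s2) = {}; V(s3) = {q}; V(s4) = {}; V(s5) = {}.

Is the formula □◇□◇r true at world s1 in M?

At s1: □◇□◇r requires ◇□◇r at every successor {s0, s1, s3, s5}.
  ◇□◇r fails at s3, so □◇□◇r is false at s1.
    At s3: ◇□◇r requires □◇r at some successor in {s1}.
      At s1: □◇r is false.
    So ◇□◇r is false at s3.

No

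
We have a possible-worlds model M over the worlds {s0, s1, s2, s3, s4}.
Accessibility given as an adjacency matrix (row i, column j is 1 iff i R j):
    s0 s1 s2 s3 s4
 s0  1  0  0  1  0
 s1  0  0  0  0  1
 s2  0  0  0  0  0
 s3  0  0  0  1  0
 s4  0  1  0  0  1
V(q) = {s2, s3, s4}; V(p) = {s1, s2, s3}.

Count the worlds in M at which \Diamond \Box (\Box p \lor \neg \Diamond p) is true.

2

Let φ = \Diamond \Box (\Box p \lor \neg \Diamond p). Evaluate φ at each world:
  s0 (successors {s0, s3}): φ is true.
  s1 (successors {s4}): φ is false.
  s2 (successors ∅): φ is false.
  s3 (successors {s3}): φ is true.
  s4 (successors {s1, s4}): φ is false.
For instance, at s3:
  At s3: \Diamond \Box (\Box p \lor \neg \Diamond p) requires \Box (\Box p \lor \neg \Diamond p) at some successor in {s3}.
    \Box (\Box p \lor \neg \Diamond p) holds at s3, so \Diamond \Box (\Box p \lor \neg \Diamond p) is true at s3.
      At s3: \Box (\Box p \lor \neg \Diamond p) requires \Box p \lor \neg \Diamond p at every successor {s3}.
        At s3: \Box p \lor \neg \Diamond p is true.
      So \Box (\Box p \lor \neg \Diamond p) is true at s3.
Satisfying worlds: {s0, s3}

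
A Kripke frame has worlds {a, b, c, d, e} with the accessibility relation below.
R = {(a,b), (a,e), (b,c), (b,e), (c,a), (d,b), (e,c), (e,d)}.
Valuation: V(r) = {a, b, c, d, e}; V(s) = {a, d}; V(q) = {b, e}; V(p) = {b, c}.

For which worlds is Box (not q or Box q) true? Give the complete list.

Let φ = Box (not q or Box q). Evaluate φ at each world:
  a (successors {b, e}): φ is false.
  b (successors {c, e}): φ is false.
  c (successors {a}): φ is true.
  d (successors {b}): φ is false.
  e (successors {c, d}): φ is true.
For instance, at e:
  At e: Box (not q or Box q) requires not q or Box q at every successor {c, d}.
      At c: not q is true, Box q is false, so not q or Box q is true.
      At d: not q is true, Box q is true, so not q or Box q is true.
  So Box (not q or Box q) is true at e.
Satisfying worlds: {c, e}

c, e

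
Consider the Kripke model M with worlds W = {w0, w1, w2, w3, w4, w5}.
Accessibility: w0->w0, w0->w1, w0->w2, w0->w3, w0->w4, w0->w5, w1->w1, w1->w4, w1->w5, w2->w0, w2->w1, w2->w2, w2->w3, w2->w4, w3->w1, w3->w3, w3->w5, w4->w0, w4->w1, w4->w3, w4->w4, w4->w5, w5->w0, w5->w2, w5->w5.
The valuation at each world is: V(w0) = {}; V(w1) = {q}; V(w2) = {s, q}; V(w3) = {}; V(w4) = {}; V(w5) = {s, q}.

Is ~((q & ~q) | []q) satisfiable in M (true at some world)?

Let φ = ~((q & ~q) | []q). Evaluate φ at each world:
  w0 (successors {w0, w1, w2, w3, w4, w5}): φ is true.
  w1 (successors {w1, w4, w5}): φ is true.
  w2 (successors {w0, w1, w2, w3, w4}): φ is true.
  w3 (successors {w1, w3, w5}): φ is true.
  w4 (successors {w0, w1, w3, w4, w5}): φ is true.
  w5 (successors {w0, w2, w5}): φ is true.
Detail at w0 (witness):
  At w0: (q & ~q) | []q is false, so ~((q & ~q) | []q) is true.
    At w0: q & ~q is false, []q is false, so (q & ~q) | []q is false.
      At w0: []q requires q at every successor {w0, w1, w2, w3, w4, w5}.
        q fails at w0, so []q is false at w0.

Yes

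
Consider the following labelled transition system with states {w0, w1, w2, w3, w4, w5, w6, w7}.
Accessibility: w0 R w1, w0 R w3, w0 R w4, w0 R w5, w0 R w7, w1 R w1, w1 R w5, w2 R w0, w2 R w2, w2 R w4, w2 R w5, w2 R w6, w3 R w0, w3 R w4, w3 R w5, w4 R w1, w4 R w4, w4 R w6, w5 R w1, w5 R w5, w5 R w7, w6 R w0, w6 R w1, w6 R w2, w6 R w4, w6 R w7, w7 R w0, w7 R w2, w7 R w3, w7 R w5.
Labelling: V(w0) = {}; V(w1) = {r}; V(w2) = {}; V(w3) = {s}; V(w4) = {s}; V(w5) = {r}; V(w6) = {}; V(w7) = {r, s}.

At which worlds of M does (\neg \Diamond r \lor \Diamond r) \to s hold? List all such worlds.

w3, w4, w7

Let φ = (\neg \Diamond r \lor \Diamond r) \to s. Evaluate φ at each world:
  w0 (successors {w1, w3, w4, w5, w7}): φ is false.
  w1 (successors {w1, w5}): φ is false.
  w2 (successors {w0, w2, w4, w5, w6}): φ is false.
  w3 (successors {w0, w4, w5}): φ is true.
  w4 (successors {w1, w4, w6}): φ is true.
  w5 (successors {w1, w5, w7}): φ is false.
  w6 (successors {w0, w1, w2, w4, w7}): φ is false.
  w7 (successors {w0, w2, w3, w5}): φ is true.
For instance, at w6:
  At w6: \neg \Diamond r \lor \Diamond r is true, s is false, so (\neg \Diamond r \lor \Diamond r) \to s is false.
    At w6: \neg \Diamond r is false, \Diamond r is true, so \neg \Diamond r \lor \Diamond r is true.
      At w6: \Diamond r is true, so \neg \Diamond r is false.
      At w6: \Diamond r requires r at some successor in {w0, w1, w2, w4, w7}.
        r holds at w1, so \Diamond r is true at w6.
Satisfying worlds: {w3, w4, w7}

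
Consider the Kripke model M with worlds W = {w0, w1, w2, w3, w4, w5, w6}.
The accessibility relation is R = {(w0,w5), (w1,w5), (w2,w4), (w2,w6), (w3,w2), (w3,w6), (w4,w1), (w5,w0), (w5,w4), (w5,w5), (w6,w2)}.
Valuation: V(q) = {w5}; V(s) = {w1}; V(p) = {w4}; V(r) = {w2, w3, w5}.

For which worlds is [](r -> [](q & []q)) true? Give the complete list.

w2, w4

Let φ = [](r -> [](q & []q)). Evaluate φ at each world:
  w0 (successors {w5}): φ is false.
  w1 (successors {w5}): φ is false.
  w2 (successors {w4, w6}): φ is true.
  w3 (successors {w2, w6}): φ is false.
  w4 (successors {w1}): φ is true.
  w5 (successors {w0, w4, w5}): φ is false.
  w6 (successors {w2}): φ is false.
For instance, at w0:
  At w0: [](r -> [](q & []q)) requires r -> [](q & []q) at every successor {w5}.
    r -> [](q & []q) fails at w5, so [](r -> [](q & []q)) is false at w0.
      At w5: r is true, [](q & []q) is false, so r -> [](q & []q) is false.
Satisfying worlds: {w2, w4}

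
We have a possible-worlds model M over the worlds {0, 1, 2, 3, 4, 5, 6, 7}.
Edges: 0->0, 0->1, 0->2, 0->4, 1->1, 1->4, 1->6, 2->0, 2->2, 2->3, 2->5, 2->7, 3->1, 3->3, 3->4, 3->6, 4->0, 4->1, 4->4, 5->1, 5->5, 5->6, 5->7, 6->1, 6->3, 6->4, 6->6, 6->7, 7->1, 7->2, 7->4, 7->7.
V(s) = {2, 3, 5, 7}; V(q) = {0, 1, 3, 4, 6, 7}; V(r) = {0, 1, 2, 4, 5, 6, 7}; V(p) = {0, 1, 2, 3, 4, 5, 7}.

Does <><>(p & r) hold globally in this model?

Yes

Let φ = <><>(p & r). Evaluate φ at each world:
  0 (successors {0, 1, 2, 4}): φ is true.
  1 (successors {1, 4, 6}): φ is true.
  2 (successors {0, 2, 3, 5, 7}): φ is true.
  3 (successors {1, 3, 4, 6}): φ is true.
  4 (successors {0, 1, 4}): φ is true.
  5 (successors {1, 5, 6, 7}): φ is true.
  6 (successors {1, 3, 4, 6, 7}): φ is true.
  7 (successors {1, 2, 4, 7}): φ is true.
For instance, at 6:
  At 6: <><>(p & r) requires <>(p & r) at some successor in {1, 3, 4, 6, 7}.
    <>(p & r) holds at 1, so <><>(p & r) is true at 6.
      At 1: <>(p & r) requires p & r at some successor in {1, 4, 6}.
        p & r holds at 1, so <>(p & r) is true at 1.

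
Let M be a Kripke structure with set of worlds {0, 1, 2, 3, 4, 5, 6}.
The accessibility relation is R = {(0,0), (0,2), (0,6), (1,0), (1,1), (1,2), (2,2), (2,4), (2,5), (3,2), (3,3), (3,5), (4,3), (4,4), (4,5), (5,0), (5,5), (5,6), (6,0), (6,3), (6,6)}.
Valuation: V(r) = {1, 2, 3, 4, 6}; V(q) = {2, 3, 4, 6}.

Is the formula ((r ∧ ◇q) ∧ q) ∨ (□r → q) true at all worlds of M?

Yes

Let φ = ((r ∧ ◇q) ∧ q) ∨ (□r → q). Evaluate φ at each world:
  0 (successors {0, 2, 6}): φ is true.
  1 (successors {0, 1, 2}): φ is true.
  2 (successors {2, 4, 5}): φ is true.
  3 (successors {2, 3, 5}): φ is true.
  4 (successors {3, 4, 5}): φ is true.
  5 (successors {0, 5, 6}): φ is true.
  6 (successors {0, 3, 6}): φ is true.
For instance, at 5:
  At 5: (r ∧ ◇q) ∧ q is false, □r → q is true, so ((r ∧ ◇q) ∧ q) ∨ (□r → q) is true.
    At 5: r ∧ ◇q is false, q is false, so (r ∧ ◇q) ∧ q is false.
      At 5: r is false, ◇q is true, so r ∧ ◇q is false.
    At 5: □r is false, q is false, so □r → q is true.
      At 5: □r requires r at every successor {0, 5, 6}.
        r fails at 0, so □r is false at 5.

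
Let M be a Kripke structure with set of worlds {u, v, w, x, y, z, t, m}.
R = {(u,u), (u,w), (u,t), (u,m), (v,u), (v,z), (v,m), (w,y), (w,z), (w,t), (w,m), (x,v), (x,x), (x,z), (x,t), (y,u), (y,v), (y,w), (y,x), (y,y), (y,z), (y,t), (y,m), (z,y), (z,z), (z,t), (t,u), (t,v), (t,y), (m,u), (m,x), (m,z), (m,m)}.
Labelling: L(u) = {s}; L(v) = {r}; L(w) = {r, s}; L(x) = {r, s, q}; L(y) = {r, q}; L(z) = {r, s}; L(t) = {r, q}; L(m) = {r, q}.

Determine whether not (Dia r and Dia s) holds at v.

At v: Dia r and Dia s is true, so not (Dia r and Dia s) is false.
  At v: Dia r is true, Dia s is true, so Dia r and Dia s is true.
    At v: Dia r requires r at some successor in {u, z, m}.
      r holds at z, so Dia r is true at v.
    At v: Dia s requires s at some successor in {u, z, m}.
      s holds at u, so Dia s is true at v.

No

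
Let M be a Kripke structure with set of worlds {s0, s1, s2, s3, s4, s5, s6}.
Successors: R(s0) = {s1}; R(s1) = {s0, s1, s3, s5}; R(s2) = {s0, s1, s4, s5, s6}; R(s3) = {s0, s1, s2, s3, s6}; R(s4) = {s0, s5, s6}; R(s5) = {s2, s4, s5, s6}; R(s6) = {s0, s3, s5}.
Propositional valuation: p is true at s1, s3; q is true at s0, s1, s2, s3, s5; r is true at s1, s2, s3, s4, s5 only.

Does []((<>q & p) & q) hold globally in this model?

Recall that []ψ holds at a world iff ψ holds at every accessible world, and <>ψ holds iff ψ holds at some accessible world.
Let φ = []((<>q & p) & q). Evaluate φ at each world:
  s0 (successors {s1}): φ is true.
  s1 (successors {s0, s1, s3, s5}): φ is false.
  s2 (successors {s0, s1, s4, s5, s6}): φ is false.
  s3 (successors {s0, s1, s2, s3, s6}): φ is false.
  s4 (successors {s0, s5, s6}): φ is false.
  s5 (successors {s2, s4, s5, s6}): φ is false.
  s6 (successors {s0, s3, s5}): φ is false.
Detail at s1 (counterexample):
  At s1: []((<>q & p) & q) requires (<>q & p) & q at every successor {s0, s1, s3, s5}.
    (<>q & p) & q fails at s0, so []((<>q & p) & q) is false at s1.
      At s0: <>q & p is false, q is true, so (<>q & p) & q is false.

No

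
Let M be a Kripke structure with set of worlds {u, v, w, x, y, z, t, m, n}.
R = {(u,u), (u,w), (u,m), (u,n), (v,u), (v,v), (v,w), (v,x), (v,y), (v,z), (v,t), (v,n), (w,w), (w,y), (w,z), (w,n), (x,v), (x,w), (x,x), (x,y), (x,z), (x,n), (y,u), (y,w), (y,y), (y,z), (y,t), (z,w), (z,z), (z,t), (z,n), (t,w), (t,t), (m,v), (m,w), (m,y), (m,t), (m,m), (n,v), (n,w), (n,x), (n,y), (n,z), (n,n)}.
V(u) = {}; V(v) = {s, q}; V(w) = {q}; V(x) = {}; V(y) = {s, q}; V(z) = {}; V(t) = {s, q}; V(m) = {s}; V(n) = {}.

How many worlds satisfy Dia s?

Let φ = Dia s. Evaluate φ at each world:
  u (successors {u, w, m, n}): φ is true.
  v (successors {u, v, w, x, y, z, t, n}): φ is true.
  w (successors {w, y, z, n}): φ is true.
  x (successors {v, w, x, y, z, n}): φ is true.
  y (successors {u, w, y, z, t}): φ is true.
  z (successors {w, z, t, n}): φ is true.
  t (successors {w, t}): φ is true.
  m (successors {v, w, y, t, m}): φ is true.
  n (successors {v, w, x, y, z, n}): φ is true.
For instance, at x:
  At x: Dia s requires s at some successor in {v, w, x, y, z, n}.
    s holds at v, so Dia s is true at x.
Satisfying worlds: {u, v, w, x, y, z, t, m, n}

9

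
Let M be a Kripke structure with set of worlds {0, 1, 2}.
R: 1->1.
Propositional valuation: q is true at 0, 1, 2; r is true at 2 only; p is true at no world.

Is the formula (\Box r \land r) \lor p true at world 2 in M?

At 2: \Box r \land r is true, p is false, so (\Box r \land r) \lor p is true.
  At 2: \Box r is true, r is true, so \Box r \land r is true.
    At 2: no accessible worlds, so \Box r holds vacuously.

Yes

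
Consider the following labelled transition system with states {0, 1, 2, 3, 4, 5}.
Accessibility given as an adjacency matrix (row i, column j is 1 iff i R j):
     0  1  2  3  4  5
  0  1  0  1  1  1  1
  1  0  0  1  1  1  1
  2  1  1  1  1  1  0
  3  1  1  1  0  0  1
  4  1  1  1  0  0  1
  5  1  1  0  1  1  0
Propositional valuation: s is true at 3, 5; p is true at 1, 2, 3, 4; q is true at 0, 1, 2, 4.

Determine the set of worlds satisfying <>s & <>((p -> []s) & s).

Let φ = <>s & <>((p -> []s) & s). Evaluate φ at each world:
  0 (successors {0, 2, 3, 4, 5}): φ is true.
  1 (successors {2, 3, 4, 5}): φ is true.
  2 (successors {0, 1, 2, 3, 4}): φ is false.
  3 (successors {0, 1, 2, 5}): φ is true.
  4 (successors {0, 1, 2, 5}): φ is true.
  5 (successors {0, 1, 3, 4}): φ is false.
For instance, at 5:
  At 5: <>s is true, <>((p -> []s) & s) is false, so <>s & <>((p -> []s) & s) is false.
    At 5: <>s requires s at some successor in {0, 1, 3, 4}.
      s holds at 3, so <>s is true at 5.
    At 5: <>((p -> []s) & s) requires (p -> []s) & s at some successor in {0, 1, 3, 4}.
      At 0: (p -> []s) & s is false.
      At 1: (p -> []s) & s is false.
      At 3: (p -> []s) & s is false.
      At 4: (p -> []s) & s is false.
    So <>((p -> []s) & s) is false at 5.
Satisfying worlds: {0, 1, 3, 4}

0, 1, 3, 4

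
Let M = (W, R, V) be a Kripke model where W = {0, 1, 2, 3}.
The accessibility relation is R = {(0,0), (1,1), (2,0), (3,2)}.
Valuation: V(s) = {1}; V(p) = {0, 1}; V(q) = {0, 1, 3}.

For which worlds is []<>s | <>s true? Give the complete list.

1

Let φ = []<>s | <>s. Evaluate φ at each world:
  0 (successors {0}): φ is false.
  1 (successors {1}): φ is true.
  2 (successors {0}): φ is false.
  3 (successors {2}): φ is false.
For instance, at 1:
  At 1: []<>s is true, <>s is true, so []<>s | <>s is true.
    At 1: []<>s requires <>s at every successor {1}.
      At 1: <>s is true.
    So []<>s is true at 1.
    At 1: <>s requires s at some successor in {1}.
      s holds at 1, so <>s is true at 1.
Satisfying worlds: {1}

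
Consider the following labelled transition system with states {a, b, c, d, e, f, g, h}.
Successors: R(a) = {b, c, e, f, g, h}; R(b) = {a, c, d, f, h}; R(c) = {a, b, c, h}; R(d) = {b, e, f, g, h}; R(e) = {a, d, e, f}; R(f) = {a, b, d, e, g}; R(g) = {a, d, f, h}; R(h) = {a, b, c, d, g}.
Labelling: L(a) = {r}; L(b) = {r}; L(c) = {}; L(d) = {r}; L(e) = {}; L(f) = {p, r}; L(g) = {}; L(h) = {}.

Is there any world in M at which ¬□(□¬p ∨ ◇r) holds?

No

Let φ = ¬□(□¬p ∨ ◇r). Evaluate φ at each world:
  a (successors {b, c, e, f, g, h}): φ is false.
  b (successors {a, c, d, f, h}): φ is false.
  c (successors {a, b, c, h}): φ is false.
  d (successors {b, e, f, g, h}): φ is false.
  e (successors {a, d, e, f}): φ is false.
  f (successors {a, b, d, e, g}): φ is false.
  g (successors {a, d, f, h}): φ is false.
  h (successors {a, b, c, d, g}): φ is false.
For instance, at h:
  At h: □(□¬p ∨ ◇r) is true, so ¬□(□¬p ∨ ◇r) is false.
    At h: □(□¬p ∨ ◇r) requires □¬p ∨ ◇r at every successor {a, b, c, d, g}.
      At a: □¬p ∨ ◇r is true.
      At b: □¬p ∨ ◇r is true.
      At c: □¬p ∨ ◇r is true.
      At d: □¬p ∨ ◇r is true.
      At g: □¬p ∨ ◇r is true.
    So □(□¬p ∨ ◇r) is true at h.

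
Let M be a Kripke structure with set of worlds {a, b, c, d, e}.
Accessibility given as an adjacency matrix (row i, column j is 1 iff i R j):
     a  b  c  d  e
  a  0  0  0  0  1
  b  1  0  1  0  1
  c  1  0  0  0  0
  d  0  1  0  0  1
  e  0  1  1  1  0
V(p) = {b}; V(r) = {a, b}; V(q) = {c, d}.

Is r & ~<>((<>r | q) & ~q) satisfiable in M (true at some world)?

Recall that <>ψ holds at a world iff ψ holds at some accessible world.
Let φ = r & ~<>((<>r | q) & ~q). Evaluate φ at each world:
  a (successors {e}): φ is false.
  b (successors {a, c, e}): φ is false.
  c (successors {a}): φ is false.
  d (successors {b, e}): φ is false.
  e (successors {b, c, d}): φ is false.
For instance, at c:
  At c: r is false, ~<>((<>r | q) & ~q) is true, so r & ~<>((<>r | q) & ~q) is false.
    At c: <>((<>r | q) & ~q) is false, so ~<>((<>r | q) & ~q) is true.
      At c: <>((<>r | q) & ~q) requires (<>r | q) & ~q at some successor in {a}.
        At a: (<>r | q) & ~q is false.
      So <>((<>r | q) & ~q) is false at c.

No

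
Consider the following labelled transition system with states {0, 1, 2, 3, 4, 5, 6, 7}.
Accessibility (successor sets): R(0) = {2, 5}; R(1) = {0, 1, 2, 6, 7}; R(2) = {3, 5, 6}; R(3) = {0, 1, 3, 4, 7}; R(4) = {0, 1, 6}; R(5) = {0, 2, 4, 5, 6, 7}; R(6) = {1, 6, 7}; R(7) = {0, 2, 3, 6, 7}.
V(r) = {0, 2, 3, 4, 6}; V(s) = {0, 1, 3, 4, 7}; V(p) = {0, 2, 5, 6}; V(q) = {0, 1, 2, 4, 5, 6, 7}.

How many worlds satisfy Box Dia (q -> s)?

Let φ = Box Dia (q -> s). Evaluate φ at each world:
  0 (successors {2, 5}): φ is true.
  1 (successors {0, 1, 2, 6, 7}): φ is false.
  2 (successors {3, 5, 6}): φ is true.
  3 (successors {0, 1, 3, 4, 7}): φ is false.
  4 (successors {0, 1, 6}): φ is false.
  5 (successors {0, 2, 4, 5, 6, 7}): φ is false.
  6 (successors {1, 6, 7}): φ is true.
  7 (successors {0, 2, 3, 6, 7}): φ is false.
For instance, at 1:
  At 1: Box Dia (q -> s) requires Dia (q -> s) at every successor {0, 1, 2, 6, 7}.
    Dia (q -> s) fails at 0, so Box Dia (q -> s) is false at 1.
      At 0: Dia (q -> s) requires q -> s at some successor in {2, 5}.
        At 2: q -> s is false.
        At 5: q -> s is false.
      So Dia (q -> s) is false at 0.
Satisfying worlds: {0, 2, 6}

3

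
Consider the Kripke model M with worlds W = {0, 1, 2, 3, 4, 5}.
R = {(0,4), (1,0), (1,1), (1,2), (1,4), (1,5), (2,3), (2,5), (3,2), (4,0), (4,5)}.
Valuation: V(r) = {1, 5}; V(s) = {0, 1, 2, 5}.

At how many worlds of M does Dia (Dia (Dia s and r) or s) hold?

4

Recall that Dia ψ holds at a world iff ψ holds at some accessible world.
Let φ = Dia (Dia (Dia s and r) or s). Evaluate φ at each world:
  0 (successors {4}): φ is false.
  1 (successors {0, 1, 2, 4, 5}): φ is true.
  2 (successors {3, 5}): φ is true.
  3 (successors {2}): φ is true.
  4 (successors {0, 5}): φ is true.
  5 (successors ∅): φ is false.
For instance, at 2:
  At 2: Dia (Dia (Dia s and r) or s) requires Dia (Dia s and r) or s at some successor in {3, 5}.
    Dia (Dia s and r) or s holds at 5, so Dia (Dia (Dia s and r) or s) is true at 2.
      At 5: Dia (Dia s and r) is false, s is true, so Dia (Dia s and r) or s is true.
Satisfying worlds: {1, 2, 3, 4}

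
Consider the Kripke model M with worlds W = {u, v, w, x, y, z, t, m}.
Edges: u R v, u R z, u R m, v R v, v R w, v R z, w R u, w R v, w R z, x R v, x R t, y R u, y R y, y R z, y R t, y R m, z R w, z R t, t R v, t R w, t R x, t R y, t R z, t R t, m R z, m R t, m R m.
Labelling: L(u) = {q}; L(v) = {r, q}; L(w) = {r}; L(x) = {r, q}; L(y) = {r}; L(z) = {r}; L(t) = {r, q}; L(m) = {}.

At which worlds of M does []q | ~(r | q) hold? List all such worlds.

Recall that []ψ holds at a world iff ψ holds at every accessible world, and <>ψ holds iff ψ holds at some accessible world.
Let φ = []q | ~(r | q). Evaluate φ at each world:
  u (successors {v, z, m}): φ is false.
  v (successors {v, w, z}): φ is false.
  w (successors {u, v, z}): φ is false.
  x (successors {v, t}): φ is true.
  y (successors {u, y, z, t, m}): φ is false.
  z (successors {w, t}): φ is false.
  t (successors {v, w, x, y, z, t}): φ is false.
  m (successors {z, t, m}): φ is true.
For instance, at v:
  At v: []q is false, ~(r | q) is false, so []q | ~(r | q) is false.
    At v: []q requires q at every successor {v, w, z}.
      q fails at w, so []q is false at v.
Satisfying worlds: {x, m}

x, m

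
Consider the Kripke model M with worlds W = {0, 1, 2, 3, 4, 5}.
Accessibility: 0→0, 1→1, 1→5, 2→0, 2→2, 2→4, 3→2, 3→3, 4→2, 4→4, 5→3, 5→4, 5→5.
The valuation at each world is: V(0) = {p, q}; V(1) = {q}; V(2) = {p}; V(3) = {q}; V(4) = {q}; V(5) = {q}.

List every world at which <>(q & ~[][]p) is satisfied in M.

Recall that []ψ holds at a world iff ψ holds at every accessible world, and <>ψ holds iff ψ holds at some accessible world.
Let φ = <>(q & ~[][]p). Evaluate φ at each world:
  0 (successors {0}): φ is false.
  1 (successors {1, 5}): φ is true.
  2 (successors {0, 2, 4}): φ is true.
  3 (successors {2, 3}): φ is true.
  4 (successors {2, 4}): φ is true.
  5 (successors {3, 4, 5}): φ is true.
For instance, at 0:
  At 0: <>(q & ~[][]p) requires q & ~[][]p at some successor in {0}.
    At 0: q & ~[][]p is false.
  So <>(q & ~[][]p) is false at 0.
Satisfying worlds: {1, 2, 3, 4, 5}

1, 2, 3, 4, 5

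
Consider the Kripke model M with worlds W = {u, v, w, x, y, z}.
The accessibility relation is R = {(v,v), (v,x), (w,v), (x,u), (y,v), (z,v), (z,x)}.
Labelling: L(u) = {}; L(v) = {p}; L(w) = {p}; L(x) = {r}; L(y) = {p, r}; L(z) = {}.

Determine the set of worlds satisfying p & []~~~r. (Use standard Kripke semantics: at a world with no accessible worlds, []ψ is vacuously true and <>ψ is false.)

w, y

Recall that []ψ holds at a world iff ψ holds at every accessible world, and <>ψ holds iff ψ holds at some accessible world.
Let φ = p & []~~~r. Evaluate φ at each world:
  u (successors ∅): φ is false.
  v (successors {v, x}): φ is false.
  w (successors {v}): φ is true.
  x (successors {u}): φ is false.
  y (successors {v}): φ is true.
  z (successors {v, x}): φ is false.
For instance, at y:
  At y: p is true, []~~~r is true, so p & []~~~r is true.
    At y: []~~~r requires ~~~r at every successor {v}.
      At v: ~~~r is true.
    So []~~~r is true at y.
Satisfying worlds: {w, y}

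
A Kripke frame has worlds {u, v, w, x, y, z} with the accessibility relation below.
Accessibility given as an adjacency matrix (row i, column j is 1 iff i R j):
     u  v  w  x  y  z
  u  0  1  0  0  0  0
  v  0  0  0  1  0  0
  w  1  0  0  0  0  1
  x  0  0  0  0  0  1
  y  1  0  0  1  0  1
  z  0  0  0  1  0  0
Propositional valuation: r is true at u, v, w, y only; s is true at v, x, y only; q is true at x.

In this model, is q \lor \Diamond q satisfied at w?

At w: q is false, \Diamond q is false, so q \lor \Diamond q is false.
  At w: \Diamond q requires q at some successor in {u, z}.
    At u: q is false.
    At z: q is false.
  So \Diamond q is false at w.

No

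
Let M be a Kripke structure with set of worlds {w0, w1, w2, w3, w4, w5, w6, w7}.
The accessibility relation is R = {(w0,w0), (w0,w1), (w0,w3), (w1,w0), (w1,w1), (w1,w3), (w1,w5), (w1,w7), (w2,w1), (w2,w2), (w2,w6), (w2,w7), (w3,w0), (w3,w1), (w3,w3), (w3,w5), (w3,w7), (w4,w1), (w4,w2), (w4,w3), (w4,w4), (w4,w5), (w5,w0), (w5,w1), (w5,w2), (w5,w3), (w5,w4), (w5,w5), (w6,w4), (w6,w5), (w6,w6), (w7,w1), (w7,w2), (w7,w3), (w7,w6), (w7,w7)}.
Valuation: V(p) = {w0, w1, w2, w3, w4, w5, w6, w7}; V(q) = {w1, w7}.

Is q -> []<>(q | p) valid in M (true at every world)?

Yes

Let φ = q -> []<>(q | p). Evaluate φ at each world:
  w0 (successors {w0, w1, w3}): φ is true.
  w1 (successors {w0, w1, w3, w5, w7}): φ is true.
  w2 (successors {w1, w2, w6, w7}): φ is true.
  w3 (successors {w0, w1, w3, w5, w7}): φ is true.
  w4 (successors {w1, w2, w3, w4, w5}): φ is true.
  w5 (successors {w0, w1, w2, w3, w4, w5}): φ is true.
  w6 (successors {w4, w5, w6}): φ is true.
  w7 (successors {w1, w2, w3, w6, w7}): φ is true.
For instance, at w6:
  At w6: q is false, []<>(q | p) is true, so q -> []<>(q | p) is true.
    At w6: []<>(q | p) requires <>(q | p) at every successor {w4, w5, w6}.
      At w4: <>(q | p) is true.
      At w5: <>(q | p) is true.
      At w6: <>(q | p) is true.
    So []<>(q | p) is true at w6.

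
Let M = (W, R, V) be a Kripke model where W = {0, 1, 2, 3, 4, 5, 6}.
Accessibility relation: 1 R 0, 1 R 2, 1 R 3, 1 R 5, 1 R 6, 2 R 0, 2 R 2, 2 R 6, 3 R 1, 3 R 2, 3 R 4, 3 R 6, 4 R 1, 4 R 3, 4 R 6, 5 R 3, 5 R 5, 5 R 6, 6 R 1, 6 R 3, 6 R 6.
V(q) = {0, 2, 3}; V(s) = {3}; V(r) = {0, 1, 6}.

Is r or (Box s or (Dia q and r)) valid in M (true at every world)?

Let φ = r or (Box s or (Dia q and r)). Evaluate φ at each world:
  0 (successors ∅): φ is true.
  1 (successors {0, 2, 3, 5, 6}): φ is true.
  2 (successors {0, 2, 6}): φ is false.
  3 (successors {1, 2, 4, 6}): φ is false.
  4 (successors {1, 3, 6}): φ is false.
  5 (successors {3, 5, 6}): φ is false.
  6 (successors {1, 3, 6}): φ is true.
Detail at 2 (counterexample):
  At 2: r is false, Box s or (Dia q and r) is false, so r or (Box s or (Dia q and r)) is false.
    At 2: Box s is false, Dia q and r is false, so Box s or (Dia q and r) is false.
      At 2: Box s requires s at every successor {0, 2, 6}.
        s fails at 0, so Box s is false at 2.
      At 2: Dia q is true, r is false, so Dia q and r is false.

No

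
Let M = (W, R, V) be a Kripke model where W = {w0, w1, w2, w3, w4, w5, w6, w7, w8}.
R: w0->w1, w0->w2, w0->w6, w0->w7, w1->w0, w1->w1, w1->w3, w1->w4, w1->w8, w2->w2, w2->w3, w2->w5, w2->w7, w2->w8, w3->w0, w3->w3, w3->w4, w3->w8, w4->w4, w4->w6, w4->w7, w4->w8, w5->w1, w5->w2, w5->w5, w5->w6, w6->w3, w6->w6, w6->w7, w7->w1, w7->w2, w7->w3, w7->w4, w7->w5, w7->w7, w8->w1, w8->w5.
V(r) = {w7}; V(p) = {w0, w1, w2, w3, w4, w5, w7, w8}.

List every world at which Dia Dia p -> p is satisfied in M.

w0, w1, w2, w3, w4, w5, w7, w8

Let φ = Dia Dia p -> p. Evaluate φ at each world:
  w0 (successors {w1, w2, w6, w7}): φ is true.
  w1 (successors {w0, w1, w3, w4, w8}): φ is true.
  w2 (successors {w2, w3, w5, w7, w8}): φ is true.
  w3 (successors {w0, w3, w4, w8}): φ is true.
  w4 (successors {w4, w6, w7, w8}): φ is true.
  w5 (successors {w1, w2, w5, w6}): φ is true.
  w6 (successors {w3, w6, w7}): φ is false.
  w7 (successors {w1, w2, w3, w4, w5, w7}): φ is true.
  w8 (successors {w1, w5}): φ is true.
For instance, at w5:
  At w5: Dia Dia p is true, p is true, so Dia Dia p -> p is true.
    At w5: Dia Dia p requires Dia p at some successor in {w1, w2, w5, w6}.
      Dia p holds at w1, so Dia Dia p is true at w5.
Satisfying worlds: {w0, w1, w2, w3, w4, w5, w7, w8}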